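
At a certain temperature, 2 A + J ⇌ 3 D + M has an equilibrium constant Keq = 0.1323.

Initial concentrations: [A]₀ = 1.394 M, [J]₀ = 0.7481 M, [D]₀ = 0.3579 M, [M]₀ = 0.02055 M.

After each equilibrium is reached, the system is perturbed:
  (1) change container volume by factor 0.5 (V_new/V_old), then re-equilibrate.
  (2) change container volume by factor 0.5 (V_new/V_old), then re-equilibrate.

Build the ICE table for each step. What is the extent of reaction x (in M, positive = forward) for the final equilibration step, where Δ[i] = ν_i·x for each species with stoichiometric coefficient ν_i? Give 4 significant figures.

Q₀ = 6.4805e-04 vs Keq = 0.1323 ⇒ Q<K, forward
Step 1:
                   A          J          D          M
  I            1.394     0.7481     0.3579    0.02055
  C          -0.3046    -0.1523      0.457     0.1523
  E            1.089     0.5958     0.8149     0.1729
  solve Keq expr → x = 0.1523; check Q = 0.1323
Then change container volume by factor 0.5 (V_new/V_old).
Step 2:
                   A          J          D          M
  I            2.179      1.192       1.63     0.3457
  C           0.1192     0.0596    -0.1788    -0.0596
  E            2.298      1.251      1.451     0.2861
  solve Keq expr → x = -0.0596; check Q = 0.1323
Then change container volume by factor 0.5 (V_new/V_old).
Step 3:
                   A          J          D          M
  I            4.596      2.502      2.902     0.5723
  C           0.2145     0.1072    -0.3217    -0.1072
  E             4.81       2.61       2.58     0.4651
  solve Keq expr → x = -0.1072; check Q = 0.1323

x = -0.1072 M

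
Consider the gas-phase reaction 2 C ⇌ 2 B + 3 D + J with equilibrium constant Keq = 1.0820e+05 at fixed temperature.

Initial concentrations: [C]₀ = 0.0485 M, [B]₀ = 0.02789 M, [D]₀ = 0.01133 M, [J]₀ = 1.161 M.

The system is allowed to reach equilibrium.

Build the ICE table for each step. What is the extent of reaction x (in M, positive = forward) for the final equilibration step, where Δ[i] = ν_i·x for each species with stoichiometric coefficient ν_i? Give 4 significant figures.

x = 0.02425 M

Q₀ = 5.5839e-07 vs Keq = 1.0820e+05 ⇒ Q<K, forward
Step 1:
                  C         B         D         J
  I          0.0485   0.02789   0.01133     1.161
  C        -0.04849   0.04849   0.07274   0.02425
  E       6.1625e-06   0.07638   0.08407     1.185
  solve Keq expr → x = 0.02425; check Q = 1.0820e+05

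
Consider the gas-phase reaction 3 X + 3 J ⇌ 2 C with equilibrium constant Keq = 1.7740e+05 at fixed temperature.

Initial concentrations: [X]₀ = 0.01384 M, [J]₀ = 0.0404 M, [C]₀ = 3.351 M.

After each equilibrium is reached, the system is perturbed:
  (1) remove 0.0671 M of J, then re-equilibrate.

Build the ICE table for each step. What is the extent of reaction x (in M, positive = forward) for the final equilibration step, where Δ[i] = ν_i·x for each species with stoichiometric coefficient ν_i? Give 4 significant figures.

Q₀ = 6.4239e+10 vs Keq = 1.7740e+05 ⇒ Q>K, reverse
Step 1:
                    X           J           C
  Initial     0.01384      0.0404       3.351
  Change       0.1707      0.1707     -0.1138
  Equil        0.1845      0.2111       3.237
  solve Keq expr → x = -0.05689; check Q = 1.7740e+05
Then remove 0.0671 M of J.
Step 2:
                    X           J           C
  Initial      0.1845       0.144       3.237
  Change      0.03369     0.03369    -0.02246
  Equil        0.2182      0.1777       3.215
  solve Keq expr → x = -0.01123; check Q = 1.7740e+05

x = -0.01123 M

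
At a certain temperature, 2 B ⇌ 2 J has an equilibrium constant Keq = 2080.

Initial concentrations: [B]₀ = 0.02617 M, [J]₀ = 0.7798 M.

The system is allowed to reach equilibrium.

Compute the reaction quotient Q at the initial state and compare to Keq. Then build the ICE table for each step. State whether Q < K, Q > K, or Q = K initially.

Q₀ = 887.9 vs Keq = 2080 ⇒ Q<K, forward
Step 1:
                  B         J
  I         0.02617    0.7798
  C       -0.008877  0.008877
  E         0.01729    0.7887
  solve Keq expr → x = 0.004439; check Q = 2080

Q₀ = 887.9; Q < K (proceeds forward)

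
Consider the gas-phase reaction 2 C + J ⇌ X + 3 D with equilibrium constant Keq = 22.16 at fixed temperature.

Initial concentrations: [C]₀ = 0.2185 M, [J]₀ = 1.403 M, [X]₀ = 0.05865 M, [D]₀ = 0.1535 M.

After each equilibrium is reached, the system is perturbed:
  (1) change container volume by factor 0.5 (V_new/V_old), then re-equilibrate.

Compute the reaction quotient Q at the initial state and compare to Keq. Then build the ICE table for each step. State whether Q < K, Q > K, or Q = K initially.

Q₀ = 0.003167 vs Keq = 22.16 ⇒ Q<K, forward
Step 1:
                    C           J           X           D
  Initial      0.2185       1.403     0.05865      0.1535
  Change      -0.1964     -0.0982      0.0982      0.2946
  Equil       0.02209       1.305      0.1569      0.4481
  solve Keq expr → x = 0.0982; check Q = 22.16
Then change container volume by factor 0.5 (V_new/V_old).
Step 2:
                    C           J           X           D
  Initial     0.04419        2.61      0.3137      0.8962
  Change      0.01513    0.007565   -0.007565    -0.02269
  Equil       0.05932       2.617      0.3061      0.8735
  solve Keq expr → x = -0.007565; check Q = 22.16

Q₀ = 0.003167; Q < K (proceeds forward)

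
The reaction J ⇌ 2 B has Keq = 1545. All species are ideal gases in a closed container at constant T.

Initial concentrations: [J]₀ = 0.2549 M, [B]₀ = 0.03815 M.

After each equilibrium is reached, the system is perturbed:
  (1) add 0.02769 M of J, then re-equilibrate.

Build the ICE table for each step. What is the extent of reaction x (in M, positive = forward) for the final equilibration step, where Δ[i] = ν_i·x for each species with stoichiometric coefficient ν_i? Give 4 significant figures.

Q₀ = 0.00571 vs Keq = 1545 ⇒ Q<K, forward
Step 1:
                    J           B
  Initial      0.2549     0.03815
  Change      -0.2547      0.5094
  Equil    1.9406e-04      0.5476
  solve Keq expr → x = 0.2547; check Q = 1545
Then add 0.02769 M of J.
Step 2:
                    J           B
  Initial     0.02788      0.5476
  Change     -0.02765      0.0553
  Equil    2.3524e-04      0.6029
  solve Keq expr → x = 0.02765; check Q = 1545

x = 0.02765 M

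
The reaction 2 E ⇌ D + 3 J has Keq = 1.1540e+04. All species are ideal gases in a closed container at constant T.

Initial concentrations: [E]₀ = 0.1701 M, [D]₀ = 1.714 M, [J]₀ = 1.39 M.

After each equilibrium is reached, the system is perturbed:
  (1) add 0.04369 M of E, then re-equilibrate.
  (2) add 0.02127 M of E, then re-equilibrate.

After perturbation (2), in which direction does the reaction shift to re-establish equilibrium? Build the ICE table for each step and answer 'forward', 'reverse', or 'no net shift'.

Q₀ = 159.1 vs Keq = 1.1540e+04 ⇒ Q<K, forward
Step 1:
                  E         D         J
  Initial    0.1701     1.714      1.39
  Change    -0.1448   0.07238    0.2171
  Equil     0.02535     1.786     1.607
  solve Keq expr → x = 0.07238; check Q = 1.1540e+04
Then add 0.04369 M of E.
Step 2:
                  E         D         J
  Initial   0.06904     1.786     1.607
  Change   -0.04203   0.02101   0.06304
  Equil     0.02701     1.807      1.67
  solve Keq expr → x = 0.02101; check Q = 1.1540e+04
Then add 0.02127 M of E.
Step 3:
                  E         D         J
  Initial   0.04828     1.807      1.67
  Change   -0.02044   0.01022   0.03067
  Equil     0.02784     1.818     1.701
  solve Keq expr → x = 0.01022; check Q = 1.1540e+04

Direction: forward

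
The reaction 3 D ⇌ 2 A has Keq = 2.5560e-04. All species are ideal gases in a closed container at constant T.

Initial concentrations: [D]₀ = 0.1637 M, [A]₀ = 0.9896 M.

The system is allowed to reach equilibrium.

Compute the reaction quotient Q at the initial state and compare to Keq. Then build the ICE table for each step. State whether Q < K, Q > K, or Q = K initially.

Q₀ = 223.2 vs Keq = 2.5560e-04 ⇒ Q>K, reverse
Step 1:
                   D          A
  Initial     0.1637     0.9896
  Change       1.436    -0.9573
  Equil          1.6    0.03234
  solve Keq expr → x = -0.4786; check Q = 2.5560e-04

Q₀ = 223.2; Q > K (proceeds reverse)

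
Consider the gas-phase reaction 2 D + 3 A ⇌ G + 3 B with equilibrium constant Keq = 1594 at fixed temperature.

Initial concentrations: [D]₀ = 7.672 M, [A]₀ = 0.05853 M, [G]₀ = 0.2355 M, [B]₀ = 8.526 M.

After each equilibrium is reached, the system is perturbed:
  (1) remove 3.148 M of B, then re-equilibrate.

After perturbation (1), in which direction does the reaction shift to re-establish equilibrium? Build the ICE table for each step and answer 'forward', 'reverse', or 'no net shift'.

Direction: forward

Q₀ = 1.2367e+04 vs Keq = 1594 ⇒ Q>K, reverse
Step 1:
                   D          A          G          B
  Initial      7.672    0.05853     0.2355      8.526
  Change     0.03553     0.0533   -0.01777    -0.0533
  Equil        7.708     0.1118     0.2177      8.473
  solve Keq expr → x = -0.01777; check Q = 1594
Then remove 3.148 M of B.
Step 2:
                   D          A          G          B
  Initial      7.708     0.1118     0.2177      5.325
  Change    -0.02631   -0.03947    0.01316    0.03947
  Equil        7.681    0.07236     0.2309      5.364
  solve Keq expr → x = 0.01316; check Q = 1594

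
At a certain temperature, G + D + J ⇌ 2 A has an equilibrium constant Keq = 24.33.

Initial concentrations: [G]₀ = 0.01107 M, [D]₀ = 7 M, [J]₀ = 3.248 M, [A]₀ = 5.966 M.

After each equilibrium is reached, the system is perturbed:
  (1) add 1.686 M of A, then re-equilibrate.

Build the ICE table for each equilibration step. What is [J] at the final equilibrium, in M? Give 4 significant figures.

[J]_eq = 3.334 M

Q₀ = 141.4 vs Keq = 24.33 ⇒ Q>K, reverse
Step 1:
                    G           D           J           A
  Initial     0.01107           7       3.248       5.966
  Change      0.04977     0.04977     0.04977    -0.09955
  Equil       0.06084        7.05       3.298       5.866
  solve Keq expr → x = -0.04977; check Q = 24.33
Then add 1.686 M of A.
Step 2:
                    G           D           J           A
  Initial     0.06084        7.05       3.298       7.552
  Change      0.03647     0.03647     0.03647    -0.07295
  Equil       0.09732       7.086       3.334        7.48
  solve Keq expr → x = -0.03647; check Q = 24.33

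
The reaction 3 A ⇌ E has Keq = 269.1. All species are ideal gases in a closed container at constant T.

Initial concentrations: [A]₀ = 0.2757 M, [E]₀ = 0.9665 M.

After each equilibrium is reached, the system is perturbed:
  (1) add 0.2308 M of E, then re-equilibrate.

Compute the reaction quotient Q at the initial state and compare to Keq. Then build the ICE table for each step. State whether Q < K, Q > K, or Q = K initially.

Q₀ = 46.12; Q < K (proceeds forward)

Q₀ = 46.12 vs Keq = 269.1 ⇒ Q<K, forward
Step 1:
                   A          E
  I           0.2757     0.9665
  C          -0.1205    0.04016
  E           0.1552      1.007
  solve Keq expr → x = 0.04016; check Q = 269.1
Then add 0.2308 M of E.
Step 2:
                   A          E
  I           0.1552      1.237
  C          0.01089  -0.003632
  E           0.1661      1.234
  solve Keq expr → x = -0.003632; check Q = 269.1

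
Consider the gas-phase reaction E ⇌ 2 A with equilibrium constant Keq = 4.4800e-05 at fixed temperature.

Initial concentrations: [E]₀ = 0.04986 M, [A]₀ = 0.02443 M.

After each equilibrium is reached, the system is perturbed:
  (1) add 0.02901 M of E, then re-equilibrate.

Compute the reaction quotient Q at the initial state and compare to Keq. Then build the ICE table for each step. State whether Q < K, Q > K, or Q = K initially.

Q₀ = 0.01197; Q > K (proceeds reverse)

Q₀ = 0.01197 vs Keq = 4.4800e-05 ⇒ Q>K, reverse
Step 1:
                   E          A
  I          0.04986    0.02443
  C          0.01139   -0.02277
  E          0.06125   0.001656
  solve Keq expr → x = -0.01139; check Q = 4.4800e-05
Then add 0.02901 M of E.
Step 2:
                   E          A
  I          0.09026   0.001656
  C       -1.7621e-04 3.5242e-04
  E          0.09008   0.002009
  solve Keq expr → x = 1.7621e-04; check Q = 4.4800e-05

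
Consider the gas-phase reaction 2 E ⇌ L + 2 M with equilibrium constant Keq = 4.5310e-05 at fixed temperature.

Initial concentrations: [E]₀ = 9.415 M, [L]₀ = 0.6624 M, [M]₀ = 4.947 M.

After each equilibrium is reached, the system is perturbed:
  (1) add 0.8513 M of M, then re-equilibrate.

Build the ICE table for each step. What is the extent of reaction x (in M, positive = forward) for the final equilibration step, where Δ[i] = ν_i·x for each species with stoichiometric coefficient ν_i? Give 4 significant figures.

Q₀ = 0.1829 vs Keq = 4.5310e-05 ⇒ Q>K, reverse
Step 1:
                   E          L          M
  init         9.415     0.6624      4.947
  Δ            1.324     -0.662     -1.324
  eq           10.74 3.9809e-04      3.623
  solve Keq expr → x = -0.662; check Q = 4.5310e-05
Then add 0.8513 M of M.
Step 2:
                   E          L          M
  init         10.74 3.9809e-04      4.474
  Δ       2.7406e-04 -1.3703e-04 -2.7406e-04
  eq           10.74 2.6106e-04      4.474
  solve Keq expr → x = -1.3703e-04; check Q = 4.5310e-05

x = -1.3703e-04 M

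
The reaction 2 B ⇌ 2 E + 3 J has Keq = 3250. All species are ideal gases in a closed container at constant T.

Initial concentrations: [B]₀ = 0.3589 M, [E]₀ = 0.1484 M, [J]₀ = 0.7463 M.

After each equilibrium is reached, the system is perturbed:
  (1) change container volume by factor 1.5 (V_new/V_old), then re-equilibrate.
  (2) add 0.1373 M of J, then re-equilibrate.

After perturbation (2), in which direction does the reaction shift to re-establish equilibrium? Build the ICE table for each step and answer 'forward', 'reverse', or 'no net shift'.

Q₀ = 0.07107 vs Keq = 3250 ⇒ Q<K, forward
Step 1:
                  B         E         J
  I          0.3589    0.1484    0.7463
  C         -0.3465    0.3465    0.5198
  E         0.01237    0.4949     1.266
  solve Keq expr → x = 0.1733; check Q = 3250
Then change container volume by factor 1.5 (V_new/V_old).
Step 2:
                  B         E         J
  I        0.008245      0.33    0.8441
  C       -0.003663  0.003663  0.005494
  E        0.004582    0.3336    0.8496
  solve Keq expr → x = 0.001831; check Q = 3250
Then add 0.1373 M of J.
Step 3:
                  B         E         J
  I        0.004582    0.3336    0.9869
  C        0.001121 -0.001121 -0.001681
  E        0.005703    0.3325    0.9852
  solve Keq expr → x = -5.6037e-04; check Q = 3250

Direction: reverse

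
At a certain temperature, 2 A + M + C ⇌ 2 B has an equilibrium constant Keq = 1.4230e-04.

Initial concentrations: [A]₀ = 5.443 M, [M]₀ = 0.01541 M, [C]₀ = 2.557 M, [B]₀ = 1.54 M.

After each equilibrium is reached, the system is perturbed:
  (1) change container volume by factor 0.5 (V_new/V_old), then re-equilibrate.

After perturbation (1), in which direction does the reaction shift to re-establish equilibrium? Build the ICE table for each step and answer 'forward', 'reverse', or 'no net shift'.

Q₀ = 2.032 vs Keq = 1.4230e-04 ⇒ Q>K, reverse
Step 1:
                   A          M          C          B
  I            5.443    0.01541      2.557       1.54
  C            1.414     0.7072     0.7072     -1.414
  E            6.857     0.7226      3.264     0.1256
  solve Keq expr → x = -0.7072; check Q = 1.4230e-04
Then change container volume by factor 0.5 (V_new/V_old).
Step 2:
                   A          M          C          B
  I            13.71      1.445      6.528     0.2513
  C            -0.22      -0.11      -0.11       0.22
  E            13.49      1.335      6.418     0.4713
  solve Keq expr → x = 0.11; check Q = 1.4230e-04

Direction: forward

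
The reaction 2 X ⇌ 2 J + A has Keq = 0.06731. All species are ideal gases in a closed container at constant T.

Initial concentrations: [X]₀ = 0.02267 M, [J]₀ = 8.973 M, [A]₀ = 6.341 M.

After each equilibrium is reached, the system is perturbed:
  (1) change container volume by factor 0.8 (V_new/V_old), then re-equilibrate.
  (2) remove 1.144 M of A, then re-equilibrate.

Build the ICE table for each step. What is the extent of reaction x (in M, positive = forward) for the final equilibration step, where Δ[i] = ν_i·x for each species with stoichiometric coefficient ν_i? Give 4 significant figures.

Q₀ = 9.9341e+05 vs Keq = 0.06731 ⇒ Q>K, reverse
Step 1:
                    X           J           A
  init        0.02267       8.973       6.341
  Δ             7.703      -7.703      -3.851
  eq            7.725        1.27        2.49
  solve Keq expr → x = -3.851; check Q = 0.06731
Then change container volume by factor 0.8 (V_new/V_old).
Step 2:
                    X           J           A
  init          9.657       1.588       3.112
  Δ            0.1326     -0.1326    -0.06628
  eq            9.789       1.455       3.046
  solve Keq expr → x = -0.06628; check Q = 0.06731
Then remove 1.144 M of A.
Step 3:
                    X           J           A
  init          9.789       1.455       1.902
  Δ           -0.2738      0.2738      0.1369
  eq            9.516       1.729       2.039
  solve Keq expr → x = 0.1369; check Q = 0.06731

x = 0.1369 M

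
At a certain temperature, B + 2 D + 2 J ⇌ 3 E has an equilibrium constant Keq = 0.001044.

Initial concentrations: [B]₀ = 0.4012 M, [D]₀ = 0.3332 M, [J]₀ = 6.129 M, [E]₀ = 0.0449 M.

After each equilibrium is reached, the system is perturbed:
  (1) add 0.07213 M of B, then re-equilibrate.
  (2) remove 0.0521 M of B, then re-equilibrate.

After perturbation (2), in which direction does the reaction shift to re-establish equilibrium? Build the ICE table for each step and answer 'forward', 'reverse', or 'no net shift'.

Q₀ = 5.4099e-05 vs Keq = 0.001044 ⇒ Q<K, forward
Step 1:
                   B          D          J          E
  I           0.4012     0.3332      6.129     0.0449
  C         -0.02093   -0.04186   -0.04186    0.06278
  E           0.3803     0.2913      6.087     0.1077
  solve Keq expr → x = 0.02093; check Q = 0.001044
Then add 0.07213 M of B.
Step 2:
                   B          D          J          E
  I           0.4524     0.2913      6.087     0.1077
  C        -0.001767  -0.003535  -0.003535   0.005302
  E           0.4506     0.2878      6.084      0.113
  solve Keq expr → x = 0.001767; check Q = 0.001044
Then remove 0.0521 M of B.
Step 3:
                   B          D          J          E
  I           0.3985     0.2878      6.084      0.113
  C         0.001254   0.002507   0.002507  -0.003761
  E           0.3998     0.2903      6.086     0.1092
  solve Keq expr → x = -0.001254; check Q = 0.001044

Direction: reverse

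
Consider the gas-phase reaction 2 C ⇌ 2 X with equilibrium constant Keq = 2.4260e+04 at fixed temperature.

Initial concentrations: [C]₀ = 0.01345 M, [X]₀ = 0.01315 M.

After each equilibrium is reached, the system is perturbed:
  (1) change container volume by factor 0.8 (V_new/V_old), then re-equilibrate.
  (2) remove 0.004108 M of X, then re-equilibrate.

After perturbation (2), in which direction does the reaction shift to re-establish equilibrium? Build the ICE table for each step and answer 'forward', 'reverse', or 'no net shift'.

Q₀ = 0.9559 vs Keq = 2.4260e+04 ⇒ Q<K, forward
Step 1:
                    C           X
  Initial     0.01345     0.01315
  Change     -0.01328     0.01328
  Equil    1.6969e-04     0.02643
  solve Keq expr → x = 0.00664; check Q = 2.4260e+04
Then change container volume by factor 0.8 (V_new/V_old).
Step 2:
                    C           X
  Initial  2.1211e-04     0.03304
  Change            0           0
  Equil    2.1211e-04     0.03304
  solve Keq expr → x = 0; check Q = 2.4260e+04
Then remove 0.004108 M of X.
Step 3:
                    C           X
  Initial  2.1211e-04     0.02893
  Change  -2.6206e-05  2.6206e-05
  Equil    1.8591e-04     0.02896
  solve Keq expr → x = 1.3103e-05; check Q = 2.4260e+04

Direction: forward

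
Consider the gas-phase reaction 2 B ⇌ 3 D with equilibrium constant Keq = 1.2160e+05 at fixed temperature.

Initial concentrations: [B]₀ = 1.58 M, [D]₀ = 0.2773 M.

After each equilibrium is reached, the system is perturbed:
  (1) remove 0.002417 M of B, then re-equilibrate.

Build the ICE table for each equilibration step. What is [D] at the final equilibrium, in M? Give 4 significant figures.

[D]_eq = 2.625 M

Q₀ = 0.008542 vs Keq = 1.2160e+05 ⇒ Q<K, forward
Step 1:
                    B           D
  I              1.58      0.2773
  C            -1.568       2.352
  E           0.01222       2.629
  solve Keq expr → x = 0.7839; check Q = 1.2160e+05
Then remove 0.002417 M of B.
Step 2:
                    B           D
  I          0.009807       2.629
  C          0.002392   -0.003588
  E            0.0122       2.625
  solve Keq expr → x = -0.001196; check Q = 1.2160e+05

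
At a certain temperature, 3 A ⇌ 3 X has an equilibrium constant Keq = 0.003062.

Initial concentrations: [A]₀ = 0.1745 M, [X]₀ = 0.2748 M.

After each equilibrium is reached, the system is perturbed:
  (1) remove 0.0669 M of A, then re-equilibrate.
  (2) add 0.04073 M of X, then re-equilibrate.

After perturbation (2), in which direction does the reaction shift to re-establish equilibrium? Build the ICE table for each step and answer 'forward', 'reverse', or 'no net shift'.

Q₀ = 3.905 vs Keq = 0.003062 ⇒ Q>K, reverse
Step 1:
                  A         X
  Initial    0.1745    0.2748
  Change     0.2178   -0.2178
  Equil      0.3923   0.05697
  solve Keq expr → x = -0.07261; check Q = 0.003062
Then remove 0.0669 M of A.
Step 2:
                  A         X
  Initial    0.3254   0.05697
  Change   0.008483 -0.008483
  Equil      0.3339   0.04849
  solve Keq expr → x = -0.002828; check Q = 0.003062
Then add 0.04073 M of X.
Step 3:
                  A         X
  Initial    0.3339   0.08922
  Change    0.03557  -0.03557
  Equil      0.3695   0.05365
  solve Keq expr → x = -0.01186; check Q = 0.003062

Direction: reverse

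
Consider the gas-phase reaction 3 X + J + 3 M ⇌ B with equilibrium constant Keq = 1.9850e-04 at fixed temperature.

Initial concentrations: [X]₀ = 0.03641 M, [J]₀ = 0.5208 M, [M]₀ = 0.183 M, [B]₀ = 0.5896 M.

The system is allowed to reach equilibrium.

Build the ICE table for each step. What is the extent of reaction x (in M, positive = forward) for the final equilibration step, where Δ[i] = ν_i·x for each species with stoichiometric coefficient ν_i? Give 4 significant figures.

x = -0.5808 M

Q₀ = 3.8271e+06 vs Keq = 1.9850e-04 ⇒ Q>K, reverse
Step 1:
                  X         J         M         B
  Initial   0.03641    0.5208     0.183    0.5896
  Change      1.742    0.5808     1.742   -0.5808
  Equil       1.779     1.102     1.925  0.008786
  solve Keq expr → x = -0.5808; check Q = 1.9850e-04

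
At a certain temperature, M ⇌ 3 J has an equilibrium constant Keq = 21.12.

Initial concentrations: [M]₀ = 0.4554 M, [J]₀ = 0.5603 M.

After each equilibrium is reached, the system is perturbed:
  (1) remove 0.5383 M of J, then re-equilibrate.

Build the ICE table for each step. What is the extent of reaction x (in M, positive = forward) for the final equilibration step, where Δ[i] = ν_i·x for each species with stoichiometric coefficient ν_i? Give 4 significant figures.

x = 0.07655 M

Q₀ = 0.3863 vs Keq = 21.12 ⇒ Q<K, forward
Step 1:
                    M           J
  Initial      0.4554      0.5603
  Change      -0.3042      0.9125
  Equil        0.1512       1.473
  solve Keq expr → x = 0.3042; check Q = 21.12
Then remove 0.5383 M of J.
Step 2:
                    M           J
  Initial      0.1512      0.9345
  Change     -0.07655      0.2297
  Equil        0.0747       1.164
  solve Keq expr → x = 0.07655; check Q = 21.12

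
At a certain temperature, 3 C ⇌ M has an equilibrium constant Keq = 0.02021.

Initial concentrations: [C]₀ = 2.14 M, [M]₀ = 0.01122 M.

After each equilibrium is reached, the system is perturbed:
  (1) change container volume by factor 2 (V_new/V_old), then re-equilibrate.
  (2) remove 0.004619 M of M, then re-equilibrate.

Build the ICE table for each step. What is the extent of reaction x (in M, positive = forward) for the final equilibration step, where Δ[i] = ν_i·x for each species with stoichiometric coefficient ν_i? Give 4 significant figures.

Q₀ = 0.001145 vs Keq = 0.02021 ⇒ Q<K, forward
Step 1:
                    C           M
  init           2.14     0.01122
  Δ           -0.3274      0.1091
  eq            1.813      0.1204
  solve Keq expr → x = 0.1091; check Q = 0.02021
Then change container volume by factor 2 (V_new/V_old).
Step 2:
                    C           M
  init         0.9063     0.06018
  Δ            0.1158     -0.0386
  eq            1.022     0.02158
  solve Keq expr → x = -0.0386; check Q = 0.02021
Then remove 0.004619 M of M.
Step 3:
                    C           M
  init          1.022     0.01696
  Δ          -0.01167    0.003889
  eq             1.01     0.02085
  solve Keq expr → x = 0.003889; check Q = 0.02021

x = 0.003889 M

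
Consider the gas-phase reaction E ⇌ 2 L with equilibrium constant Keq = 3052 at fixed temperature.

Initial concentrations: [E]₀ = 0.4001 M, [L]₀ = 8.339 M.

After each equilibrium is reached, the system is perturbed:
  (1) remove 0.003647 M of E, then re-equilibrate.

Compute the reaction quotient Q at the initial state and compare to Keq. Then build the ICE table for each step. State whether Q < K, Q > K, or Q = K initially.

Q₀ = 173.8; Q < K (proceeds forward)

Q₀ = 173.8 vs Keq = 3052 ⇒ Q<K, forward
Step 1:
                  E         L
  Initial    0.4001     8.339
  Change    -0.3731    0.7461
  Equil     0.02704     9.085
  solve Keq expr → x = 0.3731; check Q = 3052
Then remove 0.003647 M of E.
Step 2:
                  E         L
  Initial    0.0234     9.085
  Change   0.003604 -0.007208
  Equil       0.027     9.078
  solve Keq expr → x = -0.003604; check Q = 3052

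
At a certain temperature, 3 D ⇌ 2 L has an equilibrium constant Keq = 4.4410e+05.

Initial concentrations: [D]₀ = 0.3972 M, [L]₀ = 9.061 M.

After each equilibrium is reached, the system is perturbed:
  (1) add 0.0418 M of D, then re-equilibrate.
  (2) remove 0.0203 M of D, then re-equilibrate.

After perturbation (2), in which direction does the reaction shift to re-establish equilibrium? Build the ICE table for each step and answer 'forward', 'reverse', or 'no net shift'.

Direction: reverse

Q₀ = 1310 vs Keq = 4.4410e+05 ⇒ Q<K, forward
Step 1:
                    D           L
  Initial      0.3972       9.061
  Change      -0.3393      0.2262
  Equil       0.05791       9.287
  solve Keq expr → x = 0.1131; check Q = 4.4410e+05
Then add 0.0418 M of D.
Step 2:
                    D           L
  Initial     0.09971       9.287
  Change     -0.04168     0.02779
  Equil       0.05803       9.315
  solve Keq expr → x = 0.01389; check Q = 4.4410e+05
Then remove 0.0203 M of D.
Step 3:
                    D           L
  Initial     0.03773       9.315
  Change      0.02024     -0.0135
  Equil       0.05797       9.301
  solve Keq expr → x = -0.006748; check Q = 4.4410e+05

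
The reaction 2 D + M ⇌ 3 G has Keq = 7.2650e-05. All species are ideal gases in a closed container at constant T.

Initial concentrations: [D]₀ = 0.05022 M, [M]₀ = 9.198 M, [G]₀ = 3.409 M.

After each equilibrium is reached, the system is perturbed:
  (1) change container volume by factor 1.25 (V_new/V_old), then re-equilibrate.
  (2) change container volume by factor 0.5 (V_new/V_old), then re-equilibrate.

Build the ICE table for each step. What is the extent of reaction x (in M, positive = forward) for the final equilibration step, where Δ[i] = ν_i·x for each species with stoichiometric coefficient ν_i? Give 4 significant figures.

Q₀ = 1708 vs Keq = 7.2650e-05 ⇒ Q>K, reverse
Step 1:
                    D           M           G
  I           0.05022       9.198       3.409
  C              2.17       1.085      -3.255
  E              2.22       10.28      0.1544
  solve Keq expr → x = -1.085; check Q = 7.2650e-05
Then change container volume by factor 1.25 (V_new/V_old).
Step 2:
                    D           M           G
  I             1.776       8.226      0.1235
  C                 0           0           0
  E             1.776       8.226      0.1235
  solve Keq expr → x = 0; check Q = 7.2650e-05
Then change container volume by factor 0.5 (V_new/V_old).
Step 3:
                    D           M           G
  I             3.552       16.45      0.2471
  C                 0           0           0
  E             3.552       16.45      0.2471
  solve Keq expr → x = 0; check Q = 7.2650e-05

x = 0 M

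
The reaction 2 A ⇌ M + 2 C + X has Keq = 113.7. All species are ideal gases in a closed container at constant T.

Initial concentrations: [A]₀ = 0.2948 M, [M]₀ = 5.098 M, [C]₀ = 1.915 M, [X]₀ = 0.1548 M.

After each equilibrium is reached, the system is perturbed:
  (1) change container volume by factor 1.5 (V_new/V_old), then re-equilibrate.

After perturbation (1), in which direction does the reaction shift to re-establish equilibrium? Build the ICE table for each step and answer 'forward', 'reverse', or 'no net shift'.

Q₀ = 33.3 vs Keq = 113.7 ⇒ Q<K, forward
Step 1:
                  A         M         C         X
  I          0.2948     5.098     1.915    0.1548
  C         -0.1006   0.05029    0.1006   0.05029
  E          0.1942     5.148     2.016    0.2051
  solve Keq expr → x = 0.05029; check Q = 113.7
Then change container volume by factor 1.5 (V_new/V_old).
Step 2:
                  A         M         C         X
  I          0.1295     3.432     1.344    0.1367
  C        -0.03514   0.01757   0.03514   0.01757
  E         0.09434      3.45     1.379    0.1543
  solve Keq expr → x = 0.01757; check Q = 113.7

Direction: forward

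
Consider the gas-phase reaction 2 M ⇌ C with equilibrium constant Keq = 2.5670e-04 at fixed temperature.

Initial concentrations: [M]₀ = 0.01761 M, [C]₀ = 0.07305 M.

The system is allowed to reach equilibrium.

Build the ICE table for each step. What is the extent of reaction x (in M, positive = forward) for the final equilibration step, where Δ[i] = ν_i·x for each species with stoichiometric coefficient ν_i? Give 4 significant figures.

Q₀ = 235.6 vs Keq = 2.5670e-04 ⇒ Q>K, reverse
Step 1:
                   M          C
  init       0.01761    0.07305
  Δ           0.1461   -0.07304
  eq          0.1637 6.8787e-06
  solve Keq expr → x = -0.07304; check Q = 2.5670e-04

x = -0.07304 M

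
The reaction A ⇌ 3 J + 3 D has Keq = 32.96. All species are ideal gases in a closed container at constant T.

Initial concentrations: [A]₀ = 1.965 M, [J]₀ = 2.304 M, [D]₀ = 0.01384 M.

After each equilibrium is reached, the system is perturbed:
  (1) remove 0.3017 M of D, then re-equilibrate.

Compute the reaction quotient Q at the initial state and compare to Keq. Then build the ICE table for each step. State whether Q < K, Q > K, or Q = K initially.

Q₀ = 1.6500e-05; Q < K (proceeds forward)

Q₀ = 1.6500e-05 vs Keq = 32.96 ⇒ Q<K, forward
Step 1:
                   A          J          D
  Initial      1.965      2.304    0.01384
  Change     -0.3637      1.091      1.091
  Equil        1.601      3.395      1.105
  solve Keq expr → x = 0.3637; check Q = 32.96
Then remove 0.3017 M of D.
Step 2:
                   A          J          D
  Initial      1.601      3.395     0.8032
  Change    -0.07293     0.2188     0.2188
  Equil        1.528      3.614      1.022
  solve Keq expr → x = 0.07293; check Q = 32.96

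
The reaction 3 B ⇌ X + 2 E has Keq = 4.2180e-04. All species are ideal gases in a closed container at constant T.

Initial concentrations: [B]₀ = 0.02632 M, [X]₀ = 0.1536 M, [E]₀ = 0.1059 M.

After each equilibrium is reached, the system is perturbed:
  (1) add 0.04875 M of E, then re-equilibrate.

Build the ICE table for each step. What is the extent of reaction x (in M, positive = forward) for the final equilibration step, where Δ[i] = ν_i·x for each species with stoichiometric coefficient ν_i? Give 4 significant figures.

x = -0.02239 M

Q₀ = 94.48 vs Keq = 4.2180e-04 ⇒ Q>K, reverse
Step 1:
                   B          X          E
  I          0.02632     0.1536     0.1059
  C           0.1516   -0.05055    -0.1011
  E            0.178     0.1031   0.004803
  solve Keq expr → x = -0.05055; check Q = 4.2180e-04
Then add 0.04875 M of E.
Step 2:
                   B          X          E
  I            0.178     0.1031    0.05355
  C          0.06717   -0.02239   -0.04478
  E           0.2451    0.08066   0.008776
  solve Keq expr → x = -0.02239; check Q = 4.2180e-04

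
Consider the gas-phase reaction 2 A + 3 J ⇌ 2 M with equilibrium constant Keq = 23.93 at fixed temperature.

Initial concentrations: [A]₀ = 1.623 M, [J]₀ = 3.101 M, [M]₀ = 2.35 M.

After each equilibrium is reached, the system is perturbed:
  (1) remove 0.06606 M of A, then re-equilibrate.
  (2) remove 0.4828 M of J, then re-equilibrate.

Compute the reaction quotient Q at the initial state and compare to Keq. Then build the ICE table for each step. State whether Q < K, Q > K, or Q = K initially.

Q₀ = 0.07031 vs Keq = 23.93 ⇒ Q<K, forward
Step 1:
                    A           J           M
  Initial       1.623       3.101        2.35
  Change       -1.166      -1.749       1.166
  Equil        0.4571       1.352       3.516
  solve Keq expr → x = 0.5829; check Q = 23.93
Then remove 0.06606 M of A.
Step 2:
                    A           J           M
  Initial       0.391       1.352       3.516
  Change      0.03576     0.05364    -0.03576
  Equil        0.4268       1.406        3.48
  solve Keq expr → x = -0.01788; check Q = 23.93
Then remove 0.4828 M of J.
Step 3:
                    A           J           M
  Initial      0.4268       0.923        3.48
  Change       0.1397      0.2096     -0.1397
  Equil        0.5665       1.133        3.34
  solve Keq expr → x = -0.06986; check Q = 23.93

Q₀ = 0.07031; Q < K (proceeds forward)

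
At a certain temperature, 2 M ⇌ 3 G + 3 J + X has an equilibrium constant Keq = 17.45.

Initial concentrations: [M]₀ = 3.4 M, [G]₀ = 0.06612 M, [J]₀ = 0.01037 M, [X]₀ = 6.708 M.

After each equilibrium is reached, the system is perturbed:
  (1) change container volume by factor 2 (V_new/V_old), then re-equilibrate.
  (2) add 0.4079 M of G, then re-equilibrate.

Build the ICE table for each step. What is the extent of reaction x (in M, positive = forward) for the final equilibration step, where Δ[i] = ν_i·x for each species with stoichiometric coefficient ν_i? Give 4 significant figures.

x = -0.0469 M

Q₀ = 1.8706e-10 vs Keq = 17.45 ⇒ Q<K, forward
Step 1:
                    M           G           J           X
  init            3.4     0.06612     0.01037       6.708
  Δ            -1.008       1.512       1.512      0.5039
  eq            2.392       1.578       1.522       7.212
  solve Keq expr → x = 0.5039; check Q = 17.45
Then change container volume by factor 2 (V_new/V_old).
Step 2:
                    M           G           J           X
  init          1.196      0.7889       0.761       3.606
  Δ           -0.3103      0.4654      0.4654      0.1551
  eq           0.8858       1.254       1.226       3.761
  solve Keq expr → x = 0.1551; check Q = 17.45
Then add 0.4079 M of G.
Step 3:
                    M           G           J           X
  init         0.8858       1.662       1.226       3.761
  Δ           0.09379     -0.1407     -0.1407     -0.0469
  eq           0.9796       1.522       1.086       3.714
  solve Keq expr → x = -0.0469; check Q = 17.45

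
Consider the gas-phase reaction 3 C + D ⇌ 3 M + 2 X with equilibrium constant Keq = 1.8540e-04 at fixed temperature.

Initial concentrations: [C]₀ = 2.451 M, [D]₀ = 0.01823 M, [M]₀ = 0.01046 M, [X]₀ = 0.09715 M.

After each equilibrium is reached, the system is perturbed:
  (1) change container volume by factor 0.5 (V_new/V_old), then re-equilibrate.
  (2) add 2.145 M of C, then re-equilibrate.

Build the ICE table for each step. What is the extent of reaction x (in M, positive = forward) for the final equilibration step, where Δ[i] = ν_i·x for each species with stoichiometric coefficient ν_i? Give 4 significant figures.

x = 0.002827 M

Q₀ = 4.0241e-08 vs Keq = 1.8540e-04 ⇒ Q<K, forward
Step 1:
                    C           D           M           X
  I             2.451     0.01823     0.01046     0.09715
  C          -0.05023    -0.01674     0.05023     0.03349
  E             2.401    0.001487     0.06069      0.1306
  solve Keq expr → x = 0.01674; check Q = 1.8540e-04
Then change container volume by factor 0.5 (V_new/V_old).
Step 2:
                    C           D           M           X
  I             4.802    0.002974      0.1214      0.2613
  C           0.00592    0.001973    -0.00592   -0.003947
  E             4.807    0.004947      0.1155      0.2573
  solve Keq expr → x = -0.001973; check Q = 1.8540e-04
Then add 2.145 M of C.
Step 3:
                    C           D           M           X
  I             6.952    0.004947      0.1155      0.2573
  C          -0.00848   -0.002827     0.00848    0.005653
  E             6.944    0.002121      0.1239       0.263
  solve Keq expr → x = 0.002827; check Q = 1.8540e-04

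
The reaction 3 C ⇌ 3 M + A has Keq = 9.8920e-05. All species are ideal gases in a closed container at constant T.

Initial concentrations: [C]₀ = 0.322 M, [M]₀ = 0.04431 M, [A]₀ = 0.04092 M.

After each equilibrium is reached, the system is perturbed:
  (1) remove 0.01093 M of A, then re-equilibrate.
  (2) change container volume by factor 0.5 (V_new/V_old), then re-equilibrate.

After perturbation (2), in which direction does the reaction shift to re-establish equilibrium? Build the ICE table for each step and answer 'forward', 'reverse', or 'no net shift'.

Q₀ = 1.0663e-04 vs Keq = 9.8920e-05 ⇒ Q>K, reverse
Step 1:
                    C           M           A
  I             0.322     0.04431     0.04092
  C        8.7397e-04 -8.7397e-04 -2.9132e-04
  E            0.3229     0.04344     0.04063
  solve Keq expr → x = -2.9132e-04; check Q = 9.8920e-05
Then remove 0.01093 M of A.
Step 2:
                    C           M           A
  I            0.3229     0.04344      0.0297
  C         -0.003615    0.003615    0.001205
  E            0.3193     0.04705      0.0309
  solve Keq expr → x = 0.001205; check Q = 9.8920e-05
Then change container volume by factor 0.5 (V_new/V_old).
Step 3:
                    C           M           A
  I            0.6385      0.0941     0.06181
  C           0.01538    -0.01538   -0.005125
  E            0.6539     0.07873     0.05668
  solve Keq expr → x = -0.005125; check Q = 9.8920e-05

Direction: reverse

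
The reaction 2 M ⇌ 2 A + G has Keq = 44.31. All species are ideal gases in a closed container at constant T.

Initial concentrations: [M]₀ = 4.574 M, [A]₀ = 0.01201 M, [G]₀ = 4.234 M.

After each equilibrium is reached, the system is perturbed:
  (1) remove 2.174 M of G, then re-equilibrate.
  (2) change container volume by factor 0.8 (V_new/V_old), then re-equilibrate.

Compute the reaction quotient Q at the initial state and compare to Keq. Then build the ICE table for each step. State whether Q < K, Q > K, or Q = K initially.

Q₀ = 2.9191e-05; Q < K (proceeds forward)

Q₀ = 2.9191e-05 vs Keq = 44.31 ⇒ Q<K, forward
Step 1:
                  M         A         G
  init        4.574   0.01201     4.234
  Δ          -3.347     3.347     1.674
  eq          1.227     3.359     5.908
  solve Keq expr → x = 1.674; check Q = 44.31
Then remove 2.174 M of G.
Step 2:
                  M         A         G
  init        1.227     3.359     3.734
  Δ         -0.1851    0.1851   0.09254
  eq          1.042     3.544     3.826
  solve Keq expr → x = 0.09254; check Q = 44.31
Then change container volume by factor 0.8 (V_new/V_old).
Step 3:
                  M         A         G
  init        1.302     4.431     4.783
  Δ          0.1095   -0.1095  -0.05477
  eq          1.411     4.321     4.728
  solve Keq expr → x = -0.05477; check Q = 44.31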